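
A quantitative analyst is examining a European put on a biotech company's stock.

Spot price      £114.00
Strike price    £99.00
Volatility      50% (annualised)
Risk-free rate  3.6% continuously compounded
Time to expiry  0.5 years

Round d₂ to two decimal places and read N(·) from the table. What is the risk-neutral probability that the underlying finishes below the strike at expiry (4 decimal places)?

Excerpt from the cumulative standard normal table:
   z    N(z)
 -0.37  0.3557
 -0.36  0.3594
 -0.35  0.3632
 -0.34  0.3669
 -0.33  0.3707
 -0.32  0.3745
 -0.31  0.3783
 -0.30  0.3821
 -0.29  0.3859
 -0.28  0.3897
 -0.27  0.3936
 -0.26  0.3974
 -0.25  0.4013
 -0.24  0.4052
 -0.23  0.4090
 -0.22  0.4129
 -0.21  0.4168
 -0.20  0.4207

0.3936

σ√T = 0.5·√0.5 = 0.3536
d₁ = [ln(114/99) + (0.036 + 0.5²/2)·0.5] / 0.3536 = [0.1411 + 0.0805] / 0.3536 = 0.6267 → 0.63
d₂ = d₁ − σ√T = 0.6267 − 0.3536 = 0.2732 → 0.27
Pr(exercise) under Q = N(−d₂) = N(-0.27) = 0.3936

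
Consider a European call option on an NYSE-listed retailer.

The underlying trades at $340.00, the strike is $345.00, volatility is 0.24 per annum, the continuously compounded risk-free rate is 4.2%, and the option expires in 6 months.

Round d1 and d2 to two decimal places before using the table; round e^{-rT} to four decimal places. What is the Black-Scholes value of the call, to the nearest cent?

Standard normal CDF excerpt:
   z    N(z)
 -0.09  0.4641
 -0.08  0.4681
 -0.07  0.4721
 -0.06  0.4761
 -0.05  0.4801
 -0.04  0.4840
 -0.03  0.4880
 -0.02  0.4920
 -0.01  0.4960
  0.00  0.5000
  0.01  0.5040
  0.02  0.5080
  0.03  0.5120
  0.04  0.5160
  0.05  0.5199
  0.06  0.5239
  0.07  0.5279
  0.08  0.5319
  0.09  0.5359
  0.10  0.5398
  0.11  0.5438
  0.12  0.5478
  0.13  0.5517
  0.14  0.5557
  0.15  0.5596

$24.06

T = 0.5;  σ√T = 0.1697
d₁ = [ln(340/345) + (0.042 + 0.24²/2)·0.5] / 0.1697 = [-0.0146 + 0.0354] / 0.1697 = 0.1226 ⇒ 0.12
d₂ = d₁ − σ√T = 0.1226 − 0.1697 = -0.0471 ⇒ -0.05
exp(−rT) = exp(−0.042·0.5) = 0.9792
N(d₁) = N(0.12) = 0.5478;  N(d₂) = N(-0.05) = 0.4801
C = 340·0.5478 − 345·0.9792·0.4801 = 186.2520 − 162.1893 = 24.0627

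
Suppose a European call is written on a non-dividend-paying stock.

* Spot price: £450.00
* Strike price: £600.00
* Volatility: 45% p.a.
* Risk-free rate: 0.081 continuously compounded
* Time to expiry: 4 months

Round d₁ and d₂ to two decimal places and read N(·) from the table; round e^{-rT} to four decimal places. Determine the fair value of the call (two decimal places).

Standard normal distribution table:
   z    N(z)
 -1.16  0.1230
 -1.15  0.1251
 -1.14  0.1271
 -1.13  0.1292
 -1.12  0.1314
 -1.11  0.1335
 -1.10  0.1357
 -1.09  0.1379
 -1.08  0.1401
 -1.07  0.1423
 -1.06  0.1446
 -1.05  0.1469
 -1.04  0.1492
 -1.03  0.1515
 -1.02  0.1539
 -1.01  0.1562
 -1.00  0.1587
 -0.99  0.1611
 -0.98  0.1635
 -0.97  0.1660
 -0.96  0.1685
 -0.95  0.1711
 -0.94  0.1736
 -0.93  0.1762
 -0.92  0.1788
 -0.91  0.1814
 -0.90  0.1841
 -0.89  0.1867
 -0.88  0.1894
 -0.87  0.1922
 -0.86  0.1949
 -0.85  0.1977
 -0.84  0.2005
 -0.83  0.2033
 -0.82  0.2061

σ√T = 0.45 × 0.5774 = 0.2598
ln(S/K) + (r + σ²/2)T = ln(450/600) + (0.081 + 0.45²/2)·0.3333 = -0.2877 + 0.0608 = -0.2269
d₁ = -0.2269 / 0.2598 = -0.8735 which rounds to -0.87
d₂ = d₁ − σ√T = -0.8735 − 0.2598 = -1.1333 which rounds to -1.13
exp(−rT) = exp(−0.081·0.3333) = 0.9734
N(d₁) = N(-0.87) = 0.1922;  N(d₂) = N(-1.13) = 0.1292
C = 450·0.1922 − 600·0.9734·0.1292 = 86.4900 − 75.4580 = 11.0320

£11.03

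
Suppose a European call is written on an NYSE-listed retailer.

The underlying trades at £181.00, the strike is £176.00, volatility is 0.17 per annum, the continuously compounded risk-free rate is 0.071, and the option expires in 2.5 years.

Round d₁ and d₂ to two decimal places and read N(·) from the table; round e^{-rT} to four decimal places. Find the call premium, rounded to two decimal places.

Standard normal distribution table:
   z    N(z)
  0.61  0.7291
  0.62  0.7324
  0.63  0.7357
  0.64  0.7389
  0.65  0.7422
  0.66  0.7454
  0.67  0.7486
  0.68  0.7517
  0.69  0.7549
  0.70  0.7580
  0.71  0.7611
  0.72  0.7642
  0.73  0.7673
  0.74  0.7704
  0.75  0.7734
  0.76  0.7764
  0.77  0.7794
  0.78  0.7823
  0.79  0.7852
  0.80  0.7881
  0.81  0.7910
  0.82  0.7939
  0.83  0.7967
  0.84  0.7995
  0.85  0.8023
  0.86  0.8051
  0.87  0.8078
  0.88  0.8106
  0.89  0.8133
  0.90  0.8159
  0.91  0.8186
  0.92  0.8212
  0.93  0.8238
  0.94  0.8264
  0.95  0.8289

£39.25

σ√T = 0.17·√2.5 = 0.2688
d₁ = [ln(181/176) + (0.071 + 0.17²/2)·2.5] / 0.2688 = [0.0280 + 0.2136] / 0.2688 = 0.8990 which rounds to 0.90
d₂ = d₁ − σ√T = 0.8990 − 0.2688 = 0.6302 which rounds to 0.63
exp(−rT) = exp(−0.071·2.5) = 0.8374
N(d₁) = N(0.90) = 0.8159;  N(d₂) = N(0.63) = 0.7357
C = 181·0.8159 − 176·0.8374·0.7357 = 147.6779 − 108.4292 = 39.2487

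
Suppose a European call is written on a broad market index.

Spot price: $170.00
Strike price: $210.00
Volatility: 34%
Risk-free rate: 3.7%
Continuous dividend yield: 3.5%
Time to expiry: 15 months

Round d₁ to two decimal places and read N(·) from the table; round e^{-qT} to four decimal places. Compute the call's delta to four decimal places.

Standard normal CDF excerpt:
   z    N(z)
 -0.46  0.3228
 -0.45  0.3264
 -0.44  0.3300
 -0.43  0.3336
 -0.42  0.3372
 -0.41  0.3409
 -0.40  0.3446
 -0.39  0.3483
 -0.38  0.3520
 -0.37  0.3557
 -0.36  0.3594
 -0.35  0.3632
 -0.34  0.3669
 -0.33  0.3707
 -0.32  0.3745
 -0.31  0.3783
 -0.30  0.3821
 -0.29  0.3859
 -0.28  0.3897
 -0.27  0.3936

0.3440

σ√T = 0.34·√1.25 = 0.3801
d₁ = [ln(170/210) + (0.037 − 0.035 + 0.34²/2)·1.25] / 0.3801 = [-0.2113 + 0.0748] / 0.3801 = -0.3592 ⇒ -0.36
N(d₁) = N(-0.36) = 0.3594
Δ_call = exp(−qT)·N(d₁) = 0.9572·0.3594 = 0.3440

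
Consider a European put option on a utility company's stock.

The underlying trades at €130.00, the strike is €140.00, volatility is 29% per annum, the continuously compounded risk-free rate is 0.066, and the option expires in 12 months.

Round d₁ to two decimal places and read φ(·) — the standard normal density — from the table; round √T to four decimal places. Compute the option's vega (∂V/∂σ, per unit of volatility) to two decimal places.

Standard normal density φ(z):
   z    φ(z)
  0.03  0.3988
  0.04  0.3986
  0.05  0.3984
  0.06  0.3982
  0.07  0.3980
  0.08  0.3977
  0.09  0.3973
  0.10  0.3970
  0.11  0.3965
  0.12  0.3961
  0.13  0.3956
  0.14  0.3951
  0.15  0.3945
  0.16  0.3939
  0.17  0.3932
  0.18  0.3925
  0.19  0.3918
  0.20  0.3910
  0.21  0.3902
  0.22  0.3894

σ√T = 0.29·√1 = 0.2900
d₁ = [ln(130/140) + (0.066 + 0.29²/2)·1] / 0.2900 = [-0.0741 + 0.1081] / 0.2900 = 0.1170 ⇒ 0.12
√T = √1 = 1.0000
φ(d₁) = φ(0.12) = 0.3961
vega = S·φ(d₁)·√T = 130·0.3961·1.0000 = 51.4930

51.49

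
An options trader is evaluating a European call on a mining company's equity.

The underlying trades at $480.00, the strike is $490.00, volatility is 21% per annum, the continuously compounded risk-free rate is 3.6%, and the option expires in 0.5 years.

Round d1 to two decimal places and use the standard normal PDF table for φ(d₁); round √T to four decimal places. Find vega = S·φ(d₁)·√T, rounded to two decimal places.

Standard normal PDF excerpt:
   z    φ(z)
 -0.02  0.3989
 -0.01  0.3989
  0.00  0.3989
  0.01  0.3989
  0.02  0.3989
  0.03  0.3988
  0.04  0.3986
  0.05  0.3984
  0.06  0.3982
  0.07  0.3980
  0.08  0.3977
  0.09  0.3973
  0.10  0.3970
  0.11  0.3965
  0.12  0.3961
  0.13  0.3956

σ√T = 0.21 × 0.7071 = 0.1485
ln(S/K) + (r + σ²/2)T = ln(480/490) + (0.036 + 0.21²/2)·0.5 = -0.0206 + 0.0290 = 0.0084
d₁ = 0.0084 / 0.1485 = 0.0566 ≈ 0.06
√T = √0.5 = 0.7071
φ(d₁) = φ(0.06) = 0.3982
vega = S·φ(d₁)·√T = 480·0.3982·0.7071 = 135.1523

135.15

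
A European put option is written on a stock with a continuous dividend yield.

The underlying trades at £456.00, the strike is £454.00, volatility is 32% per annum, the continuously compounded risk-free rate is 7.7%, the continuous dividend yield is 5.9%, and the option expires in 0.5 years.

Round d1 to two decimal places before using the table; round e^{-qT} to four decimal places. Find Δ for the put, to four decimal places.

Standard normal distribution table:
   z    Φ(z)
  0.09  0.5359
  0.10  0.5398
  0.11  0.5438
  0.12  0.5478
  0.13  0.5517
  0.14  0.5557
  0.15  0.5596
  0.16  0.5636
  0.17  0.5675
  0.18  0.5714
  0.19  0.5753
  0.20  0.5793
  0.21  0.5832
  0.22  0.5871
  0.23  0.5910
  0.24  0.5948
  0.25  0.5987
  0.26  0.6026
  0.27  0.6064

-0.4199

T = 0.5;  σ√T = 0.2263
d₁ = [ln(456/454) + (0.077 − 0.059 + 0.32²/2)·0.5] / 0.2263 = [0.0044 + 0.0346] / 0.2263 = 0.1723 ≈ 0.17
N(d₁) = N(0.17) = 0.5675
Δ_put = e^(−qT)·(N(d₁) − 1) = 0.9709·(0.5675 − 1) = -0.4199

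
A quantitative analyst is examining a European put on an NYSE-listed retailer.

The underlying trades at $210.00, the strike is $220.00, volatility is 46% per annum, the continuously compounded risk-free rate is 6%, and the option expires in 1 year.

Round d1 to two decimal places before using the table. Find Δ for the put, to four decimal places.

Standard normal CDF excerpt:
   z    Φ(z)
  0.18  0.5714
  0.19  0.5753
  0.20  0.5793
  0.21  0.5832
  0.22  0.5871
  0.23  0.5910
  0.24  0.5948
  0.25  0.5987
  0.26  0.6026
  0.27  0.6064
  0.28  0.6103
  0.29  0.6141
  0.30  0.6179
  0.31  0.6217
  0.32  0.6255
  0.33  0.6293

-0.3974

σ√T = 0.46·√1 = 0.4600
ln(S/K) + (r + σ²/2)T = ln(210/220) + (0.06 + 0.46²/2)·1 = -0.0465 + 0.1658 = 0.1193
d₁ = 0.1193 / 0.4600 = 0.2593 ≈ 0.26
N(d₁) = N(0.26) = 0.6026
Δ_put = N(d₁) − 1 = 0.6026 − 1 = -0.3974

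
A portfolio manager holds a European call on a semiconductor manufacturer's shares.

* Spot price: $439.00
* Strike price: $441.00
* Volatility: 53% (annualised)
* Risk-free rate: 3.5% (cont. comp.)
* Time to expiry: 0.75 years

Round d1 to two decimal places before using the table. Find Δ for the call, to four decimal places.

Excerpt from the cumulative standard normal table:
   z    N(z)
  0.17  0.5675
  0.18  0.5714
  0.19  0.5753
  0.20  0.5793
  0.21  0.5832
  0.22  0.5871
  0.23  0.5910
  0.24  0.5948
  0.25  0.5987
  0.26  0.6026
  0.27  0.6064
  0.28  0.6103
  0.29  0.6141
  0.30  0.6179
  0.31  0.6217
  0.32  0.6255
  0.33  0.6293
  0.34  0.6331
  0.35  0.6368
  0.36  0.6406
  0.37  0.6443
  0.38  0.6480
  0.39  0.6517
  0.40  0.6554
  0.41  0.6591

σ√T = 0.53 × 0.8660 = 0.4590
ln(S/K) + (r + σ²/2)T = ln(439/441) + (0.035 + 0.53²/2)·0.75 = -0.0045 + 0.1316 = 0.1270
d₁ = 0.1270 / 0.4590 = 0.2768 ⇒ 0.28
N(d₁) = N(0.28) = 0.6103
Δ_call = N(d₁) = 0.6103

0.6103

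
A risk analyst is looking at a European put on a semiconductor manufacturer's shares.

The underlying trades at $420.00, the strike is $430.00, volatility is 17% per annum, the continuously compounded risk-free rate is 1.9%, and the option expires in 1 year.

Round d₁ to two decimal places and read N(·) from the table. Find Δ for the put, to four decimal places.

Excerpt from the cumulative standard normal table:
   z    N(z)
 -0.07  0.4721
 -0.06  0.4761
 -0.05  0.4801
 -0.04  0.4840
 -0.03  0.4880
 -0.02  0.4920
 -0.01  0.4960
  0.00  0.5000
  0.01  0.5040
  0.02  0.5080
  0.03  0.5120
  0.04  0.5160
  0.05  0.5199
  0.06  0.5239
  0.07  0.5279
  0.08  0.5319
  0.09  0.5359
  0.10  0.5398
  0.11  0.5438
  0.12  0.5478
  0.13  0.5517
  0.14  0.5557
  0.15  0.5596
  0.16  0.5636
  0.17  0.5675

-0.4761

σ√T = 0.17 × 1.0000 = 0.1700
ln(S/K) + (r + σ²/2)T = ln(420/430) + (0.019 + 0.17²/2)·1 = -0.0235 + 0.0335 = 0.0099
d₁ = 0.0099 / 0.1700 = 0.0584 ⇒ 0.06
N(d₁) = N(0.06) = 0.5239
Δ_put = N(d₁) − 1 = 0.5239 − 1 = -0.4761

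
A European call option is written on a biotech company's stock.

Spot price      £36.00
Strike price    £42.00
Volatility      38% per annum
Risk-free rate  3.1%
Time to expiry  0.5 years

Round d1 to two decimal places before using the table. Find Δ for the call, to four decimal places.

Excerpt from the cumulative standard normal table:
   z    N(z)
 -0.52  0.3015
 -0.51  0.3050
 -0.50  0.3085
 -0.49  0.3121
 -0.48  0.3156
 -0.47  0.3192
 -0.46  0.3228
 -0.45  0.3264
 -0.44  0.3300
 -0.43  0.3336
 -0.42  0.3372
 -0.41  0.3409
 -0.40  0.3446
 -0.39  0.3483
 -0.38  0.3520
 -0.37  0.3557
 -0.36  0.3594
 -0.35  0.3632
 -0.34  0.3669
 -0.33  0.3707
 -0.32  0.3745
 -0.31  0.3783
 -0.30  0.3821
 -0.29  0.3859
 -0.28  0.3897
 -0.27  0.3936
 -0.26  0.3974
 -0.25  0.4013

σ√T = 0.38 × 0.7071 = 0.2687
d₁ = [ln(36/42) + (0.031 + 0.38²/2)·0.5] / 0.2687 = [-0.1542 + 0.0516] / 0.2687 = -0.3817 which rounds to -0.38
N(d₁) = N(-0.38) = 0.3520
Δ_call = N(d₁) = 0.3520

0.3520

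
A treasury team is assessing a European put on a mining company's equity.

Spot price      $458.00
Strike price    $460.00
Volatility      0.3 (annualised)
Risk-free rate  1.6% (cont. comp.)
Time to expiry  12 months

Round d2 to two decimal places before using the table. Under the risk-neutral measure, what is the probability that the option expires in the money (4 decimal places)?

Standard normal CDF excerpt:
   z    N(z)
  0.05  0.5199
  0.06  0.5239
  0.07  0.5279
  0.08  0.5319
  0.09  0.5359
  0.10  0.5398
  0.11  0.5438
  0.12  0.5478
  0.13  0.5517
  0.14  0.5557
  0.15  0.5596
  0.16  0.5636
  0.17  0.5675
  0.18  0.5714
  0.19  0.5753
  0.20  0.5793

σ√T = 0.3·√1 = 0.3000
d₁ = [ln(458/460) + (0.016 + 0.3²/2)·1] / 0.3000 = [-0.0044 + 0.0610] / 0.3000 = 0.1888 which rounds to 0.19
d₂ = d₁ − σ√T = 0.1888 − 0.3000 = -0.1112 which rounds to -0.11
Risk-neutral Pr[S_T < K] = N(−d₂) = N(0.11) = 0.5438

0.5438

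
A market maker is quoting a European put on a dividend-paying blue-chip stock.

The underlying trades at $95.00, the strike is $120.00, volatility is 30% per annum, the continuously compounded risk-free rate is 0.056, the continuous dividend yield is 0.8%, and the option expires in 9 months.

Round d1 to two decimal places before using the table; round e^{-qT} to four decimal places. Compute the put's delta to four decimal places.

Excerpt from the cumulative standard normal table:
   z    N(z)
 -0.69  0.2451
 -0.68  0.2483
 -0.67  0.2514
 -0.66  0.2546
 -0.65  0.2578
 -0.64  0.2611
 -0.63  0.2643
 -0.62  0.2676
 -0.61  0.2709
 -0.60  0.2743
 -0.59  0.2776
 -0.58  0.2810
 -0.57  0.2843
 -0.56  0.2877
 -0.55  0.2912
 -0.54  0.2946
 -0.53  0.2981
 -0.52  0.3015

T = 0.75;  σ√T = 0.2598
d₁ = [ln(95/120) + (0.056 − 0.008 + 0.3²/2)·0.75] / 0.2598 = [-0.2336 + 0.0698] / 0.2598 = -0.6307 ≈ -0.63
N(d₁) = N(-0.63) = 0.2643
Δ_put = e^(−qT)·(N(d₁) − 1) = 0.9940·(0.2643 − 1) = -0.7313

-0.7313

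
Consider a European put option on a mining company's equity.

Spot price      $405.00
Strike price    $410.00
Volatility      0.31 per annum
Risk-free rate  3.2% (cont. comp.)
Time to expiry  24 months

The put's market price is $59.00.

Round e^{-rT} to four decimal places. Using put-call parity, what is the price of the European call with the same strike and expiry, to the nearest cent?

exp(−rT) = exp(−0.032·2) = 0.9380
Put-call parity: C − P = S − K·e^(−rT) = 405 − 410·0.9380 = 405 − 384.5800 = 20.4200
C = P + (C − P) = 59.00 + (20.4200) = 79.4200

$79.42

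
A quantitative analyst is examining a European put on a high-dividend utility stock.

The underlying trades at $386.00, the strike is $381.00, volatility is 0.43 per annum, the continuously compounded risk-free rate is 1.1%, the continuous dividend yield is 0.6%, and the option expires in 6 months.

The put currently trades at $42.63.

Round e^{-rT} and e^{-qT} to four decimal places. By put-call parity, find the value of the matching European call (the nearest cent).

exp(−qT) = exp(−0.006·0.5) = 0.9970;  exp(−rT) = exp(−0.011·0.5) = 0.9945
Put-call parity: C − P = S·e^(−qT) − K·e^(−rT) = 386·0.9970 − 381·0.9945 = 384.8420 − 378.9045 = 5.9375
C = P + (C − P) = 42.63 + (5.9375) = 48.5675

$48.57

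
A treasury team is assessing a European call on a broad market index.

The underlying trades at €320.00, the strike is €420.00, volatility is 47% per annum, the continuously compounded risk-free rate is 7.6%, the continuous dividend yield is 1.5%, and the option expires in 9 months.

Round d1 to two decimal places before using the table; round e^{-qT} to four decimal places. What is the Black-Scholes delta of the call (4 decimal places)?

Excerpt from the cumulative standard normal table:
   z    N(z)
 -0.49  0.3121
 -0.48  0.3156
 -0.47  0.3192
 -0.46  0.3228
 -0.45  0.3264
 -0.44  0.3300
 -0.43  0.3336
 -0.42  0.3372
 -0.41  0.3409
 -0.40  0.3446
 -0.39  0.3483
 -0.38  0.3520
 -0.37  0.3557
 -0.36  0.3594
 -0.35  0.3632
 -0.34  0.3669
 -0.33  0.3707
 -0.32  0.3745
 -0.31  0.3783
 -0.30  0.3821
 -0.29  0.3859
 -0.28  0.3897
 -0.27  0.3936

0.3591

σ√T = 0.47·√0.75 = 0.4070
ln(S/K) + (r − q + σ²/2)T = ln(320/420) + (0.076 − 0.015 + 0.47²/2)·0.75 = -0.2719 + 0.1286 = -0.1433
d₁ = -0.1433 / 0.4070 = -0.3522 ⇒ -0.35
N(d₁) = N(-0.35) = 0.3632
Δ_call = exp(−qT)·N(d₁) = 0.9888·0.3632 = 0.3591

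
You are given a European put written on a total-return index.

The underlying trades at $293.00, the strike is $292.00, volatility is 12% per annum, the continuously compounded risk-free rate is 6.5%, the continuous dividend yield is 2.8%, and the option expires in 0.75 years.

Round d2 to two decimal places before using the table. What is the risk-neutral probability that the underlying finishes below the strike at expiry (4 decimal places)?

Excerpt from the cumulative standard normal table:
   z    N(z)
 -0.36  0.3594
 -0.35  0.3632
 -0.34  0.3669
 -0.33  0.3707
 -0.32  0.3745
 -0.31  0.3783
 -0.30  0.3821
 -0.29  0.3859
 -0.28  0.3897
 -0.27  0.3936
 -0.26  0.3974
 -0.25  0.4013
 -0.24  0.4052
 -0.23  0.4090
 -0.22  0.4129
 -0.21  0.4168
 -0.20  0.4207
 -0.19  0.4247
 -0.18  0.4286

σ√T = 0.12 × 0.8660 = 0.1039
d₁ = [ln(293/292) + (0.065 − 0.028 + ½·0.12²)·0.75] / (σ√T) = (0.0034 + 0.0331) / 0.1039 = 0.3519 ⇒ 0.35
d₂ = 0.3519 − 0.1039 = 0.2480 ⇒ 0.25
Risk-neutral Pr[S_T < K] = N(−d₂) = N(-0.25) = 0.4013

0.4013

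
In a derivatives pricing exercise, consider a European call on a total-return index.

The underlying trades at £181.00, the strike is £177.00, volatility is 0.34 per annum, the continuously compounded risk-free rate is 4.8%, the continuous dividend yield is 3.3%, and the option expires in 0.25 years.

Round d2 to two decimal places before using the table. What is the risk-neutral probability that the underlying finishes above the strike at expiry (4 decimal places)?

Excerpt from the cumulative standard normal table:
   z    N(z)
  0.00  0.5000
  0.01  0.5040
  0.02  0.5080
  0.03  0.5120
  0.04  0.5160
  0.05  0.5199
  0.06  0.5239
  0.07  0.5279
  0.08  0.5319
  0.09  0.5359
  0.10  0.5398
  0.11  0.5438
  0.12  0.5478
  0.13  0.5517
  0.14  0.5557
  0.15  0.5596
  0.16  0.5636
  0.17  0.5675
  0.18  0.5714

0.5279

σ√T = 0.34·√0.25 = 0.1700
ln(S/K) + (r − q + σ²/2)T = ln(181/177) + (0.048 − 0.033 + 0.34²/2)·0.25 = 0.0223 + 0.0182 = 0.0405
d₁ = 0.0405 / 0.1700 = 0.2385 ≈ 0.24
d₂ = d₁ − σ√T = 0.2385 − 0.1700 = 0.0685 ≈ 0.07
Pr(exercise) under Q = N(d₂) = 0.5279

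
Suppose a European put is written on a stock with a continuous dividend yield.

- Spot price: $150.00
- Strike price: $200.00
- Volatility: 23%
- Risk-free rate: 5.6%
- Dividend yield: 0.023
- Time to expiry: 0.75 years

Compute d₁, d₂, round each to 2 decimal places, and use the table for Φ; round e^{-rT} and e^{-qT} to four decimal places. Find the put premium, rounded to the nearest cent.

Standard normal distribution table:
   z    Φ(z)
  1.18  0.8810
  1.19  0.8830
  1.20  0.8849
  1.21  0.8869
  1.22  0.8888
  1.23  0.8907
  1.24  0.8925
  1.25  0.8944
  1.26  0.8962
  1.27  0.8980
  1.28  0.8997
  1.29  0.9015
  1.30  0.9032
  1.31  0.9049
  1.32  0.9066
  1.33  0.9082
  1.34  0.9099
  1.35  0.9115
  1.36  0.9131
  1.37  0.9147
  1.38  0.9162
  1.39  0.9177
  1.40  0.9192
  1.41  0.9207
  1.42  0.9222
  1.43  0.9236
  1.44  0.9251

$45.82

σ√T = 0.23·√0.75 = 0.1992
ln(S/K) + (r − q + σ²/2)T = ln(150/200) + (0.056 − 0.023 + 0.23²/2)·0.75 = -0.2877 + 0.0446 = -0.2431
d₁ = -0.2431 / 0.1992 = -1.2204 → -1.22
d₂ = d₁ − σ√T = -1.2204 − 0.1992 = -1.4196 → -1.42
e^(−qT) = e^(−0.023·0.75) = 0.9829;  e^(−rT) = e^(−0.056·0.75) = 0.9589
N(−d₂) = N(1.42) = 0.9222;  N(−d₁) = N(1.22) = 0.8888
P = 200·0.9589·0.9222 − 150·0.9829·0.8888 = 176.8595 − 131.0402 = 45.8193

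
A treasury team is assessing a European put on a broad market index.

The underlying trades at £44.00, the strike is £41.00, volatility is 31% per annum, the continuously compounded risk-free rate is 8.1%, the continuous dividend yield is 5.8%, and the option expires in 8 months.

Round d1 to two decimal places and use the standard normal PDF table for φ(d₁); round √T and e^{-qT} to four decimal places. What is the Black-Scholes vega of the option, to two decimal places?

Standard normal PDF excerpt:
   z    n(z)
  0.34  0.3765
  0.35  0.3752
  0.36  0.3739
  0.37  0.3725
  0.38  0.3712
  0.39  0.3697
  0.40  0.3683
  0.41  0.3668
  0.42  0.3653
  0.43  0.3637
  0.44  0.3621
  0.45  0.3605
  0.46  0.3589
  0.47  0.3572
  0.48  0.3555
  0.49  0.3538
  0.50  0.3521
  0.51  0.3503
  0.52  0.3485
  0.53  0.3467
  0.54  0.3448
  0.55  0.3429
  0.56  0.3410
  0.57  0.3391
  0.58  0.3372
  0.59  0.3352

σ√T = 0.31·√0.6667 = 0.2531
d₁ = [ln(44/41) + (0.081 − 0.058 + 0.31²/2)·0.6667] / 0.2531 = [0.0706 + 0.0474] / 0.2531 = 0.4661 → 0.47
√T = √0.6667 = 0.8165
φ(d₁) = φ(0.47) = 0.3572
exp(−qT) = exp(−0.058·0.6667) = 0.9621
vega = S·exp(−qT)·φ(d₁)·√T = 44·0.9621·0.3572·0.8165 = 12.3464
(The call has the same vega.)

12.35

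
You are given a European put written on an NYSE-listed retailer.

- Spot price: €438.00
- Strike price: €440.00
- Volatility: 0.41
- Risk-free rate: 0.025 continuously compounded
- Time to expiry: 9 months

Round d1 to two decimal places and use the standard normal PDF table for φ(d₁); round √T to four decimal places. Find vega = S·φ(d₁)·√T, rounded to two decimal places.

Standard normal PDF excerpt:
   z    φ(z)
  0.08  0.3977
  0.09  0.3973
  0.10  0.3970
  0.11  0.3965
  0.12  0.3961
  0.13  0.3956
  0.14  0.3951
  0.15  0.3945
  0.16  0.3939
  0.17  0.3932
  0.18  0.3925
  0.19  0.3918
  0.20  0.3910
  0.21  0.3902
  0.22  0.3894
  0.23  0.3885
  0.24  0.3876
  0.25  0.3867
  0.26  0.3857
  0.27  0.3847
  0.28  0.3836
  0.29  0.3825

147.70

σ√T = 0.41·√0.75 = 0.3551
d₁ = [ln(438/440) + (0.025 + ½·0.41²)·0.75] / (σ√T) = (-0.0046 + 0.0818) / 0.3551 = 0.2175 ≈ 0.22
√T = √0.75 = 0.8660
φ(d₁) = φ(0.22) = 0.3894
vega = S·φ(d₁)·√T = 438·0.3894·0.8660 = 147.7025
(Vega is the same for a European call and put with the same parameters.)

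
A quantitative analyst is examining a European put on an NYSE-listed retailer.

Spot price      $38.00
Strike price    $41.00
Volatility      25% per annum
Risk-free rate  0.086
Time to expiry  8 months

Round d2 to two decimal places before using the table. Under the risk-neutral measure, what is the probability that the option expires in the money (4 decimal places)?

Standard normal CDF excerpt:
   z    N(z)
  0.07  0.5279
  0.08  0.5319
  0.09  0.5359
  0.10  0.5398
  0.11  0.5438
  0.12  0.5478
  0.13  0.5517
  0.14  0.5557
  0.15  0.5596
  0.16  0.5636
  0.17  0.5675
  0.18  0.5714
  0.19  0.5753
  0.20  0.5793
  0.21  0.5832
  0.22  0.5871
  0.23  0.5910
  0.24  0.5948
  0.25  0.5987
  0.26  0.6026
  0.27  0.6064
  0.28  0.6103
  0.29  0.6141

0.5753

σ√T = 0.25·√0.6667 = 0.2041
d₁ = [ln(38/41) + (0.086 + 0.25²/2)·0.6667] / 0.2041 = [-0.0760 + 0.0782] / 0.2041 = 0.0107 which rounds to 0.01
d₂ = d₁ − σ√T = 0.0107 − 0.2041 = -0.1934 which rounds to -0.19
Pr(exercise) under Q = N(−d₂) = N(0.19) = 0.5753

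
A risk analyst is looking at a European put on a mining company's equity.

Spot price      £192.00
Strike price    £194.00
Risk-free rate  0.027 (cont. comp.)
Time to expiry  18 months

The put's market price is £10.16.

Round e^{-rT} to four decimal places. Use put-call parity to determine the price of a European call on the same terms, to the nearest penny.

£15.86

exp(−rT) = exp(−0.027·1.5) = 0.9603
Put-call parity: C − P = S − K·e^(−rT) = 192 − 194·0.9603 = 192 − 186.2982 = 5.7018
C = P + (C − P) = 10.16 + (5.7018) = 15.8618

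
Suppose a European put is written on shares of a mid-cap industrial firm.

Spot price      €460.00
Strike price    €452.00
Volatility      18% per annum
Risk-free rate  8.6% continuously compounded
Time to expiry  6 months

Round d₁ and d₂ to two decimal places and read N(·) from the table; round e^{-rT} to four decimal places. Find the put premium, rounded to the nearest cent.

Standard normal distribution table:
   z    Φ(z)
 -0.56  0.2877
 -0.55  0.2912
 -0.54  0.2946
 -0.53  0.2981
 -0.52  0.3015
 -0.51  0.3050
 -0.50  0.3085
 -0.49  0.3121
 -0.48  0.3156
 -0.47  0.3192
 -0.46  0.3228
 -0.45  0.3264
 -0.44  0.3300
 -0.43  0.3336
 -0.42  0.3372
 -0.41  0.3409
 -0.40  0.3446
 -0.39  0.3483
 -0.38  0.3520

€12.08

T = 0.5;  σ√T = 0.1273
d₁ = [ln(460/452) + (0.086 + ½·0.18²)·0.5] / (σ√T) = (0.0175 + 0.0511) / 0.1273 = 0.5393 ⇒ 0.54
d₂ = 0.5393 − 0.1273 = 0.4120 ⇒ 0.41
e^(−rT) = e^(−0.086·0.5) = 0.9579
N(−d₂) = N(-0.41) = 0.3409;  N(−d₁) = N(-0.54) = 0.2946
P = 452·0.9579·0.3409 − 460·0.2946 = 147.5997 − 135.5160 = 12.0837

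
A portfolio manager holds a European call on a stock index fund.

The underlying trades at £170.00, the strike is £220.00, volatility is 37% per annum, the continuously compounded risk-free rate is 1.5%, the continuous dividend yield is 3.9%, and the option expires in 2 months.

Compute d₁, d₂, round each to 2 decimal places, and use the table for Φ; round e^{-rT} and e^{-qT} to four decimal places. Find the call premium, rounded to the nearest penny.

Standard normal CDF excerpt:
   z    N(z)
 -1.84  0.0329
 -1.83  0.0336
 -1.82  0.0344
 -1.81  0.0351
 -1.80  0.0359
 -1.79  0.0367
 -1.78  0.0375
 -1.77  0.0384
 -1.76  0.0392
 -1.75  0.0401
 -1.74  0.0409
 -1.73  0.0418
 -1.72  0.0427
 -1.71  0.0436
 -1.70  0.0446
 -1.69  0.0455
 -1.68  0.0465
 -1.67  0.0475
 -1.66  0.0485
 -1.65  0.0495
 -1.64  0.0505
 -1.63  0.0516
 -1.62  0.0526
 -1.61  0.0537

£0.49

σ√T = 0.37 × 0.4082 = 0.1511
d₁ = [ln(170/220) + (0.015 − 0.039 + 0.37²/2)·0.1667] / 0.1511 = [-0.2578 + 0.0074] / 0.1511 = -1.6578 → -1.66
d₂ = d₁ − σ√T = -1.6578 − 0.1511 = -1.8089 → -1.81
e^(−qT) = e^(−0.039·0.1667) = 0.9935;  e^(−rT) = e^(−0.015·0.1667) = 0.9975
C = 170·0.9935·N(-1.66) − 220·0.9975·N(-1.81) = 170·0.9935·0.0485 − 220·0.9975·0.0351 = 8.1914 − 7.7027 = 0.4887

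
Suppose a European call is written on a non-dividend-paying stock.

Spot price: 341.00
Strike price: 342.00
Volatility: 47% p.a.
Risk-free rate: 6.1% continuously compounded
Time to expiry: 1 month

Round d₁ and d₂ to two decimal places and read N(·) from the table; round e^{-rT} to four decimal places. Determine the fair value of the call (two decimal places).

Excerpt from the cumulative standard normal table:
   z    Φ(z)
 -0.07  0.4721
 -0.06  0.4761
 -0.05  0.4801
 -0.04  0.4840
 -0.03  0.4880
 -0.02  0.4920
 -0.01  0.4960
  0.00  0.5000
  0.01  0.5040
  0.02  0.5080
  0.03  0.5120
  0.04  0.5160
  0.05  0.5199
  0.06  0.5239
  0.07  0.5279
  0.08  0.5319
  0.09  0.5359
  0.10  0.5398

18.02

σ√T = 0.47·√0.08333 = 0.1357
d₁ = [ln(341/342) + (0.061 + ½·0.47²)·0.08333] / (σ√T) = (-0.0029 + 0.0143) / 0.1357 = 0.0837 ⇒ 0.08
d₂ = 0.0837 − 0.1357 = -0.0520 ⇒ -0.05
exp(−rT) = exp(−0.061·0.08333) = 0.9949
C = 341·N(0.08) − 342·0.9949·N(-0.05) = 341·0.5319 − 342·0.9949·0.4801 = 181.3779 − 163.3568 = 18.0211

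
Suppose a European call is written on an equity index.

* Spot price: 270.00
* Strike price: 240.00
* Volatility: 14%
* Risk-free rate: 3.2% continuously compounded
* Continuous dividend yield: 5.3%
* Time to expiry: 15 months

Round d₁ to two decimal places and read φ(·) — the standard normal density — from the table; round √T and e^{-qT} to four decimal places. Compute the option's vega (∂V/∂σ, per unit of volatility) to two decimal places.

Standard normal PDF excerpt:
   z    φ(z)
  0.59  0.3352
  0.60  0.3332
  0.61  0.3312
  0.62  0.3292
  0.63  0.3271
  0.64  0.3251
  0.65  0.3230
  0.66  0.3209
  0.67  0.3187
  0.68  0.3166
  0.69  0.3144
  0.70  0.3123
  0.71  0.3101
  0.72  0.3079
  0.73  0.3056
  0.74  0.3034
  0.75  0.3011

σ√T = 0.14·√1.25 = 0.1565
d₁ = [ln(270/240) + (0.032 − 0.053 + ½·0.14²)·1.25] / (σ√T) = (0.1178 − 0.0140) / 0.1565 = 0.6630 → 0.66
√T = √1.25 = 1.1180
φ(d₁) = φ(0.66) = 0.3209
e^(−qT) = e^(−0.053·1.25) = 0.9359
vega = S·e^(−qT)·φ(d₁)·√T = 270·0.9359·0.3209·1.1180 = 90.6577

90.66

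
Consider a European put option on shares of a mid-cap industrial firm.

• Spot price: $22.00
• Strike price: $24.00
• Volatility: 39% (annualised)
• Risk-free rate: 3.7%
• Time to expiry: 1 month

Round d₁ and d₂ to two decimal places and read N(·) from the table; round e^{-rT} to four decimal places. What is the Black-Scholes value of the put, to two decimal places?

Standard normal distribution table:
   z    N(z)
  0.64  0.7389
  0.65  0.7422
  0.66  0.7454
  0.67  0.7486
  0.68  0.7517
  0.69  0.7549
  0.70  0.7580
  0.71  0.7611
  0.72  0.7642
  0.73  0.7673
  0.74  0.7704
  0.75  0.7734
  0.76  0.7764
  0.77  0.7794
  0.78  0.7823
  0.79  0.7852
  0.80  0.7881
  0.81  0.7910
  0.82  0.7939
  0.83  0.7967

T = 0.08333;  σ√T = 0.1126
ln(S/K) + (r + σ²/2)T = ln(22/24) + (0.037 + 0.39²/2)·0.08333 = -0.0870 + 0.0094 = -0.0776
d₁ = -0.0776 / 0.1126 = -0.6892 which rounds to -0.69
d₂ = d₁ − σ√T = -0.6892 − 0.1126 = -0.8018 which rounds to -0.80
exp(−rT) = exp(−0.037·0.08333) = 0.9969
N(−d₂) = N(0.80) = 0.7881;  N(−d₁) = N(0.69) = 0.7549
P = 24·0.9969·0.7881 − 22·0.7549 = 18.8558 − 16.6078 = 2.2480

$2.25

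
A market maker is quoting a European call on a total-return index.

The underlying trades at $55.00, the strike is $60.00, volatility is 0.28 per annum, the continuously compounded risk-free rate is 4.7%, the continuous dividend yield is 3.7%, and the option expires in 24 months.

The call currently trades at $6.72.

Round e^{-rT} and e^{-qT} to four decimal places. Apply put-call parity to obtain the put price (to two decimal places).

$10.26

e^(−qT) = e^(−0.037·2) = 0.9287;  e^(−rT) = e^(−0.047·2) = 0.9103
Put-call parity: C − P = S·e^(−qT) − K·e^(−rT) = 55·0.9287 − 60·0.9103 = 51.0785 − 54.6180 = -3.5395
P = C − (C − P) = 6.72 − (-3.5395) = 10.2595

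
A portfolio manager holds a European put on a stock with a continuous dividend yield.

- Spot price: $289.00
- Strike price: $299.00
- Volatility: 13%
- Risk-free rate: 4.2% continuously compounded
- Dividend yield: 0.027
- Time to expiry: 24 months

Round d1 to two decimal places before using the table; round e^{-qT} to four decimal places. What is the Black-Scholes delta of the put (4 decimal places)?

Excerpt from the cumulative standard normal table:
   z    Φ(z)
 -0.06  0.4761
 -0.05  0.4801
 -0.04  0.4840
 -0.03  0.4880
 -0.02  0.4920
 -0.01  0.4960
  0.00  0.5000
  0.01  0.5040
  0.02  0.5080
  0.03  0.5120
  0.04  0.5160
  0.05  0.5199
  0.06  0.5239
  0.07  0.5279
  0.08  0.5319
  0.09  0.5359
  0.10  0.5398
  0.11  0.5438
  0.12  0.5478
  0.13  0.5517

-0.4473

σ√T = 0.13·√2 = 0.1838
d₁ = [ln(289/299) + (0.042 − 0.027 + ½·0.13²)·2] / (σ√T) = (-0.0340 + 0.0469) / 0.1838 = 0.0701 which rounds to 0.07
N(d₁) = N(0.07) = 0.5279
Δ_put = e^(−qT)·(N(d₁) − 1) = 0.9474·(0.5279 − 1) = -0.4473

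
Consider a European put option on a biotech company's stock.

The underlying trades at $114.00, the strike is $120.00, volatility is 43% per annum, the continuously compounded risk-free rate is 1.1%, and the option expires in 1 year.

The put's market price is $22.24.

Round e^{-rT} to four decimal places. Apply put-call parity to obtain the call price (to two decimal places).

$17.55

exp(−rT) = exp(−0.011·1) = 0.9891
Put-call parity: C − P = S − K·e^(−rT) = 114 − 120·0.9891 = 114 − 118.6920 = -4.6920
C = P + (C − P) = 22.24 + (-4.6920) = 17.5480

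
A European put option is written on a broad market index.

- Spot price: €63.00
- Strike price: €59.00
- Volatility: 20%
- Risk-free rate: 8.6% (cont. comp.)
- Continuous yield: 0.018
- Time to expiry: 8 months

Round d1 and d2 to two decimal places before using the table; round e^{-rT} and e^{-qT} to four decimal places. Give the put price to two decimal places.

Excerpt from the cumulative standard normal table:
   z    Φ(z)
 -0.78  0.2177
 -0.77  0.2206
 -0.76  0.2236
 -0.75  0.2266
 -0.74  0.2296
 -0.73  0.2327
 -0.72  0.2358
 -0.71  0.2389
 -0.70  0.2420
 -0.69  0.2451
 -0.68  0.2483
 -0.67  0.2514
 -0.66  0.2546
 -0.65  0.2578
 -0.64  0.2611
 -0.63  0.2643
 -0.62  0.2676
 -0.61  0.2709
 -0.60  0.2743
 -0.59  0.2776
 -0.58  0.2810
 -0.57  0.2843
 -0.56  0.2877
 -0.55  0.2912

σ√T = 0.2·√0.6667 = 0.1633
d₁ = [ln(63/59) + (0.086 − 0.018 + ½·0.2²)·0.6667] / (σ√T) = (0.0656 + 0.0587) / 0.1633 = 0.7610 ≈ 0.76
d₂ = 0.7610 − 0.1633 = 0.5977 ≈ 0.60
e^(−qT) = e^(−0.018·0.6667) = 0.9881;  e^(−rT) = e^(−0.086·0.6667) = 0.9443
N(−d₂) = N(-0.60) = 0.2743;  N(−d₁) = N(-0.76) = 0.2236
P = 59·0.9443·0.2743 − 63·0.9881·0.2236 = 15.2823 − 13.9192 = 1.3631

€1.36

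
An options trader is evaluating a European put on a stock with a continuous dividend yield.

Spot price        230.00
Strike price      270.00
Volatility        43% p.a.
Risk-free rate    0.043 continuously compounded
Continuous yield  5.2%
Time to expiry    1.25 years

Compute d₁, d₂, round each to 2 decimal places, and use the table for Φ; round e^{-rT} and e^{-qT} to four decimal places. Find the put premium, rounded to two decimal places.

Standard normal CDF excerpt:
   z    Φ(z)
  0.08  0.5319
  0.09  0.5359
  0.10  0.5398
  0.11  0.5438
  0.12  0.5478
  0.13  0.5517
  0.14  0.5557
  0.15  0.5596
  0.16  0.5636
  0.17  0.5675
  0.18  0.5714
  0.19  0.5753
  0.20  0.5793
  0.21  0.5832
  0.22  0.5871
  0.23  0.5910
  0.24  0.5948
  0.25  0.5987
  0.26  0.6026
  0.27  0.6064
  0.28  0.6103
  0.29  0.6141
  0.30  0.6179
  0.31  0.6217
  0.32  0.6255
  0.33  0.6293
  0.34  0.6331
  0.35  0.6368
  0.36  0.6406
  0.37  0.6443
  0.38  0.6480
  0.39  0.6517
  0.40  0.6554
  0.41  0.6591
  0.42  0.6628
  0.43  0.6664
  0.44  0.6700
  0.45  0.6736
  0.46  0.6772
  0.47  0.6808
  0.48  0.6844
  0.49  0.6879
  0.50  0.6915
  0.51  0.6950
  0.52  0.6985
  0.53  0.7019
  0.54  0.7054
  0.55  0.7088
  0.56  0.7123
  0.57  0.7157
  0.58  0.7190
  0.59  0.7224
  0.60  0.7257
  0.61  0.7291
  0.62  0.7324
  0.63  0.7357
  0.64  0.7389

67.62

σ√T = 0.43 × 1.1180 = 0.4808
d₁ = [ln(230/270) + (0.043 − 0.052 + 0.43²/2)·1.25] / 0.4808 = [-0.1603 + 0.1043] / 0.4808 = -0.1165 which rounds to -0.12
d₂ = d₁ − σ√T = -0.1165 − 0.4808 = -0.5973 which rounds to -0.60
exp(−qT) = exp(−0.052·1.25) = 0.9371;  exp(−rT) = exp(−0.043·1.25) = 0.9477
N(−d₂) = N(0.60) = 0.7257;  N(−d₁) = N(0.12) = 0.5478
P = 270·0.9477·0.7257 − 230·0.9371·0.5478 = 185.6914 − 118.0690 = 67.6224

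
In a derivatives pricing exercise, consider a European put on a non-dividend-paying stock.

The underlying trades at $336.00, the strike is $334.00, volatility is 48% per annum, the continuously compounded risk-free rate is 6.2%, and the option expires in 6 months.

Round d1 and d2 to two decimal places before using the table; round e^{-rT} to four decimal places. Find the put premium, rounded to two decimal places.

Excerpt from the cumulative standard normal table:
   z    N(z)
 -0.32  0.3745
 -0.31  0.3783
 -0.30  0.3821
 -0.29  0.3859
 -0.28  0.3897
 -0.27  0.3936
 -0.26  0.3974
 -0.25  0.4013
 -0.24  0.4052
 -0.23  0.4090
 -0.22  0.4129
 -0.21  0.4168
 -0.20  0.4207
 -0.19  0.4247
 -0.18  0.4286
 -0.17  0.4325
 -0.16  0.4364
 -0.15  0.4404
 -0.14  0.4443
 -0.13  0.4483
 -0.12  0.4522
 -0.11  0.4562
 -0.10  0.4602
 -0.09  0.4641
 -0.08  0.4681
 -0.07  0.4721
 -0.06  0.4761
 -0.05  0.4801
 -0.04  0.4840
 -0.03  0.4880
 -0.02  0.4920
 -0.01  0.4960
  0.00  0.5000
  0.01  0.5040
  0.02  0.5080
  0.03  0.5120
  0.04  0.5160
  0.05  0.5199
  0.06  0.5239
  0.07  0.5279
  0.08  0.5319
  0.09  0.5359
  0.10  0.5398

T = 0.5;  σ√T = 0.3394
d₁ = [ln(336/334) + (0.062 + ½·0.48²)·0.5] / (σ√T) = (0.0060 + 0.0886) / 0.3394 = 0.2786 ⇒ 0.28
d₂ = 0.2786 − 0.3394 = -0.0608 ⇒ -0.06
e^(−rT) = e^(−0.062·0.5) = 0.9695
N(−d₂) = N(0.06) = 0.5239;  N(−d₁) = N(-0.28) = 0.3897
P = 334·0.9695·0.5239 − 336·0.3897 = 169.6456 − 130.9392 = 38.7064

$38.71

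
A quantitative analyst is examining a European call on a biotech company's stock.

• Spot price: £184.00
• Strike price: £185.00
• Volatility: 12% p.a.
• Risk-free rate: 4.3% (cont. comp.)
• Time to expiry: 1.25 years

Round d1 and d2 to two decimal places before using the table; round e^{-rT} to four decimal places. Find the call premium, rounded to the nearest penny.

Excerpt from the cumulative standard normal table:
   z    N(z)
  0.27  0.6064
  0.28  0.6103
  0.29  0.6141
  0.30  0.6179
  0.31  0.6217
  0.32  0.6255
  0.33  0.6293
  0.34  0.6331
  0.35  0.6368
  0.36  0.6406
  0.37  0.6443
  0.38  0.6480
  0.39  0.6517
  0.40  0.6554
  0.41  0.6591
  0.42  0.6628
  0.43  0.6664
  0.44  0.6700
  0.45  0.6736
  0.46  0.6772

σ√T = 0.12·√1.25 = 0.1342
d₁ = [ln(184/185) + (0.043 + 0.12²/2)·1.25] / 0.1342 = [-0.0054 + 0.0628] / 0.1342 = 0.4273 ⇒ 0.43
d₂ = d₁ − σ√T = 0.4273 − 0.1342 = 0.2931 ⇒ 0.29
e^(−rT) = e^(−0.043·1.25) = 0.9477
N(d₁) = N(0.43) = 0.6664;  N(d₂) = N(0.29) = 0.6141
C = 184·0.6664 − 185·0.9477·0.6141 = 122.6176 − 107.6668 = 14.9508

£14.95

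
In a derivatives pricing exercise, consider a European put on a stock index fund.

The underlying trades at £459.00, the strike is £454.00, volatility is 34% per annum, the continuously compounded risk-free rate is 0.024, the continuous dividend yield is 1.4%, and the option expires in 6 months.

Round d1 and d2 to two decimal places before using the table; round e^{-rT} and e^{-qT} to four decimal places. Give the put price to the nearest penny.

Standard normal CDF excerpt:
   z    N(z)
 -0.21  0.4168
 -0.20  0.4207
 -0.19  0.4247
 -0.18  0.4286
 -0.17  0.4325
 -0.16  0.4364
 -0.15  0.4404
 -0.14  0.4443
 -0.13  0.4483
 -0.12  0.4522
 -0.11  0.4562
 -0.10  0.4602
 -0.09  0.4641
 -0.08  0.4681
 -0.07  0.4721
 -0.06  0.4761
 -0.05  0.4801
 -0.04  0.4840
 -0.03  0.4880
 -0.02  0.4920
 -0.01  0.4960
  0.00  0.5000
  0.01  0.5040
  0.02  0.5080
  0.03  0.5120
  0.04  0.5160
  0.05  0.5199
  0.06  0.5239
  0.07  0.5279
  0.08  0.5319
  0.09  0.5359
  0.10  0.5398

£39.65

σ√T = 0.34·√0.5 = 0.2404
ln(S/K) + (r − q + σ²/2)T = ln(459/454) + (0.024 − 0.014 + 0.34²/2)·0.5 = 0.0110 + 0.0339 = 0.0449
d₁ = 0.0449 / 0.2404 = 0.1866 which rounds to 0.19
d₂ = d₁ − σ√T = 0.1866 − 0.2404 = -0.0539 which rounds to -0.05
e^(−qT) = e^(−0.014·0.5) = 0.9930;  e^(−rT) = e^(−0.024·0.5) = 0.9881
N(−d₂) = N(0.05) = 0.5199;  N(−d₁) = N(-0.19) = 0.4247
P = 454·0.9881·0.5199 − 459·0.9930·0.4247 = 233.2258 − 193.5727 = 39.6530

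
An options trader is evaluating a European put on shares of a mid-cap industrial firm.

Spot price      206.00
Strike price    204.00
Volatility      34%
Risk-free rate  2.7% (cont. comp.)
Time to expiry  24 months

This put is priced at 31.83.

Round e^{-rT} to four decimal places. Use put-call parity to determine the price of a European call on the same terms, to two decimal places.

exp(−rT) = exp(−0.027·2) = 0.9474
Put-call parity: C − P = S − K·e^(−rT) = 206 − 204·0.9474 = 206 − 193.2696 = 12.7304
C = P + (C − P) = 31.83 + (12.7304) = 44.5604

44.56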